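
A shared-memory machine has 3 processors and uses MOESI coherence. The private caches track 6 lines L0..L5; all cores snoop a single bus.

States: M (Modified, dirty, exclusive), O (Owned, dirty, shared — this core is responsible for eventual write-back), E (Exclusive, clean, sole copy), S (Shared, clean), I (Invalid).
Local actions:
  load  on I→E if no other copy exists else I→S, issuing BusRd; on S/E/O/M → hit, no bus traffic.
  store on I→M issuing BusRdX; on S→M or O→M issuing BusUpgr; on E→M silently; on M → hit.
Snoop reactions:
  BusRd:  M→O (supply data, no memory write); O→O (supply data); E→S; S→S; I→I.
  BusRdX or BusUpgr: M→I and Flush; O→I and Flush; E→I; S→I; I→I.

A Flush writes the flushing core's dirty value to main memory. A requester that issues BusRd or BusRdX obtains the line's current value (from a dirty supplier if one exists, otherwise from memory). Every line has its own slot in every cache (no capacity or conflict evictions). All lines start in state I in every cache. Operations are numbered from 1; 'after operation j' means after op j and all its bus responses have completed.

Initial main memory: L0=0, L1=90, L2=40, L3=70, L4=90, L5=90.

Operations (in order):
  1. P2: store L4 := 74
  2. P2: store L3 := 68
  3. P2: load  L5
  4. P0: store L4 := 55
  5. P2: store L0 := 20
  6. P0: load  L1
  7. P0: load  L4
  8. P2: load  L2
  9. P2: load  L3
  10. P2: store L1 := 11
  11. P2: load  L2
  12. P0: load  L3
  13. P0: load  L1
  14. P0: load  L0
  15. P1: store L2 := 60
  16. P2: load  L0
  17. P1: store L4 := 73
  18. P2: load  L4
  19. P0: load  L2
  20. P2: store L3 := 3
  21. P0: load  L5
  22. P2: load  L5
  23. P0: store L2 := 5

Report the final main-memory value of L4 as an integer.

memory[L4] = 55

step 1: P2: store L4 := 74  ⟶  IIM  (L4)  txn=BusRdX  M[L4]=90
step 2: P2: store L3 := 68  ⟶  IIM  (L3)  txn=BusRdX  M[L3]=70
step 3: P2: load  L5  ⟶  IIE  (L5)  txn=BusRd  M[L5]=90
step 4: P0: store L4 := 55  ⟶  MII  (L4)  txn=BusRdX+Flush  M[L4]=74
step 5: P2: store L0 := 20  ⟶  IIM  (L0)  txn=BusRdX  M[L0]=0
step 6: P0: load  L1  ⟶  EII  (L1)  txn=BusRd  M[L1]=90
step 7: P0: load  L4  ⟶  MII  (L4)  txn=∅  M[L4]=74
step 8: P2: load  L2  ⟶  IIE  (L2)  txn=BusRd  M[L2]=40
step 9: P2: load  L3  ⟶  IIM  (L3)  txn=∅  M[L3]=70
step 10: P2: store L1 := 11  ⟶  IIM  (L1)  txn=BusRdX  M[L1]=90
step 11: P2: load  L2  ⟶  IIE  (L2)  txn=∅  M[L2]=40
step 12: P0: load  L3  ⟶  SIO  (L3)  txn=BusRd  M[L3]=70
step 13: P0: load  L1  ⟶  SIO  (L1)  txn=BusRd  M[L1]=90
step 14: P0: load  L0  ⟶  SIO  (L0)  txn=BusRd  M[L0]=0
step 15: P1: store L2 := 60  ⟶  IMI  (L2)  txn=BusRdX  M[L2]=40
step 16: P2: load  L0  ⟶  SIO  (L0)  txn=∅  M[L0]=0
step 17: P1: store L4 := 73  ⟶  IMI  (L4)  txn=BusRdX+Flush  M[L4]=55
step 18: P2: load  L4  ⟶  IOS  (L4)  txn=BusRd  M[L4]=55
step 19: P0: load  L2  ⟶  SOI  (L2)  txn=BusRd  M[L2]=40
step 20: P2: store L3 := 3  ⟶  IIM  (L3)  txn=BusUpgr  M[L3]=70
step 21: P0: load  L5  ⟶  SIS  (L5)  txn=BusRd  M[L5]=90
step 22: P2: load  L5  ⟶  SIS  (L5)  txn=∅  M[L5]=90
step 23: P0: store L2 := 5  ⟶  MII  (L2)  txn=BusUpgr+Flush  M[L2]=60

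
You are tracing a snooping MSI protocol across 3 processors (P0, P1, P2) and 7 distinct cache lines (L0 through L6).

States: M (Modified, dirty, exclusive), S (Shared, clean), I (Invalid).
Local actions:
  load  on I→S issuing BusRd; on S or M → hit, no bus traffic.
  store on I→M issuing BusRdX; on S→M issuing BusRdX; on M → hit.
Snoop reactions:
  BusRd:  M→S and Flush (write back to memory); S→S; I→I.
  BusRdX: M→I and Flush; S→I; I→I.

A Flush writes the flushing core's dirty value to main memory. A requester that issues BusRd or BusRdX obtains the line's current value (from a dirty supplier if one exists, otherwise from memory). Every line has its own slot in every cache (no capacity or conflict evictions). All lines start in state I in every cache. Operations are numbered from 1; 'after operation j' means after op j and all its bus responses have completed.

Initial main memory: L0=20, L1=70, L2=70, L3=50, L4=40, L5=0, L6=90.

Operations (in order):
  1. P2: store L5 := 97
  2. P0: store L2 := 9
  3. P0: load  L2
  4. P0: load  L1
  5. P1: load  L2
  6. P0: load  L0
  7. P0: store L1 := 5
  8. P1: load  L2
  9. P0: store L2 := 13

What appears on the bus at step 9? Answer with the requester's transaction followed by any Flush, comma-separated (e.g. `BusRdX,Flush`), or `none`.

bus = BusRdX

step 1: P2: store L5 := 97  ⟶  IIM  (L5)  txn=BusRdX  M[L5]=0
step 2: P0: store L2 := 9  ⟶  MII  (L2)  txn=BusRdX  M[L2]=70
step 3: P0: load  L2  ⟶  MII  (L2)  txn=∅  M[L2]=70
step 4: P0: load  L1  ⟶  SII  (L1)  txn=BusRd  M[L1]=70
step 5: P1: load  L2  ⟶  SSI  (L2)  txn=BusRd+Flush  M[L2]=9
step 6: P0: load  L0  ⟶  SII  (L0)  txn=BusRd  M[L0]=20
step 7: P0: store L1 := 5  ⟶  MII  (L1)  txn=BusRdX  M[L1]=70
step 8: P1: load  L2  ⟶  SSI  (L2)  txn=∅  M[L2]=9
step 9: P0: store L2 := 13  ⟶  MII  (L2)  txn=BusRdX  M[L2]=9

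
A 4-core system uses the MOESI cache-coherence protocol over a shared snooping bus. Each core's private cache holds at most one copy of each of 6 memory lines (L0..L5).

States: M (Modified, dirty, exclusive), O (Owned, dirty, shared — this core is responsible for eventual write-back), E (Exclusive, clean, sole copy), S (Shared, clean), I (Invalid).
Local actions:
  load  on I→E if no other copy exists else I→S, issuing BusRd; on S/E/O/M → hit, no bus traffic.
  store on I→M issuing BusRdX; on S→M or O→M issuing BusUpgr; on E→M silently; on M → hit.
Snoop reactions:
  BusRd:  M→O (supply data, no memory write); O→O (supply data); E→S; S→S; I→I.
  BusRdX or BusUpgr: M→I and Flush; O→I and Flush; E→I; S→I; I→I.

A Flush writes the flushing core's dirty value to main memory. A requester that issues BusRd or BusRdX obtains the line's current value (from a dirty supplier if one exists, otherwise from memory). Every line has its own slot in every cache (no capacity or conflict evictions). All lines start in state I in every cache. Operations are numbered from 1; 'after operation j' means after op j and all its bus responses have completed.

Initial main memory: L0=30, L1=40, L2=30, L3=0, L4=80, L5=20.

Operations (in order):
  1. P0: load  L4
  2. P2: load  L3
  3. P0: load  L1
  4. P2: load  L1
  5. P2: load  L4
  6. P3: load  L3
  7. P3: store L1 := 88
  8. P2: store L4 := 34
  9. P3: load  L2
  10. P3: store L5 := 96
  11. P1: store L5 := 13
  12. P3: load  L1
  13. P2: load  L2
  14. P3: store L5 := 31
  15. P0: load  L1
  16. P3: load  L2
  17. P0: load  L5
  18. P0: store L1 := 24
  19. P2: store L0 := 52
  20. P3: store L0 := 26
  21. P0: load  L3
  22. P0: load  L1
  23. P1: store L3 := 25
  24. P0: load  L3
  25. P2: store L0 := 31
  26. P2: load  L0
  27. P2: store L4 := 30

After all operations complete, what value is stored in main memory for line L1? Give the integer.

1. P0: load  L4  bus=[BusRd]  L4: P0=E P1=I P2=I P3=I  mem[L4]=80
2. P2: load  L3  bus=[BusRd]  L3: P0=I P1=I P2=E P3=I  mem[L3]=0
3. P0: load  L1  bus=[BusRd]  L1: P0=E P1=I P2=I P3=I  mem[L1]=40
4. P2: load  L1  bus=[BusRd]  L1: P0=S P1=I P2=S P3=I  mem[L1]=40
5. P2: load  L4  bus=[BusRd]  L4: P0=S P1=I P2=S P3=I  mem[L4]=80
6. P3: load  L3  bus=[BusRd]  L3: P0=I P1=I P2=S P3=S  mem[L3]=0
7. P3: store L1 := 88  bus=[BusRdX]  L1: P0=I P1=I P2=I P3=M  mem[L1]=40
8. P2: store L4 := 34  bus=[BusUpgr]  L4: P0=I P1=I P2=M P3=I  mem[L4]=80
9. P3: load  L2  bus=[BusRd]  L2: P0=I P1=I P2=I P3=E  mem[L2]=30
10. P3: store L5 := 96  bus=[BusRdX]  L5: P0=I P1=I P2=I P3=M  mem[L5]=20
11. P1: store L5 := 13  bus=[BusRdX,Flush]  L5: P0=I P1=M P2=I P3=I  mem[L5]=96
12. P3: load  L1  bus=[-]  L1: P0=I P1=I P2=I P3=M  mem[L1]=40
13. P2: load  L2  bus=[BusRd]  L2: P0=I P1=I P2=S P3=S  mem[L2]=30
14. P3: store L5 := 31  bus=[BusRdX,Flush]  L5: P0=I P1=I P2=I P3=M  mem[L5]=13
15. P0: load  L1  bus=[BusRd]  L1: P0=S P1=I P2=I P3=O  mem[L1]=40
16. P3: load  L2  bus=[-]  L2: P0=I P1=I P2=S P3=S  mem[L2]=30
17. P0: load  L5  bus=[BusRd]  L5: P0=S P1=I P2=I P3=O  mem[L5]=13
18. P0: store L1 := 24  bus=[BusUpgr,Flush]  L1: P0=M P1=I P2=I P3=I  mem[L1]=88
19. P2: store L0 := 52  bus=[BusRdX]  L0: P0=I P1=I P2=M P3=I  mem[L0]=30
20. P3: store L0 := 26  bus=[BusRdX,Flush]  L0: P0=I P1=I P2=I P3=M  mem[L0]=52
21. P0: load  L3  bus=[BusRd]  L3: P0=S P1=I P2=S P3=S  mem[L3]=0
22. P0: load  L1  bus=[-]  L1: P0=M P1=I P2=I P3=I  mem[L1]=88
23. P1: store L3 := 25  bus=[BusRdX]  L3: P0=I P1=M P2=I P3=I  mem[L3]=0
24. P0: load  L3  bus=[BusRd]  L3: P0=S P1=O P2=I P3=I  mem[L3]=0
25. P2: store L0 := 31  bus=[BusRdX,Flush]  L0: P0=I P1=I P2=M P3=I  mem[L0]=26
26. P2: load  L0  bus=[-]  L0: P0=I P1=I P2=M P3=I  mem[L0]=26
27. P2: store L4 := 30  bus=[-]  L4: P0=I P1=I P2=M P3=I  mem[L4]=80

memory[L1] = 88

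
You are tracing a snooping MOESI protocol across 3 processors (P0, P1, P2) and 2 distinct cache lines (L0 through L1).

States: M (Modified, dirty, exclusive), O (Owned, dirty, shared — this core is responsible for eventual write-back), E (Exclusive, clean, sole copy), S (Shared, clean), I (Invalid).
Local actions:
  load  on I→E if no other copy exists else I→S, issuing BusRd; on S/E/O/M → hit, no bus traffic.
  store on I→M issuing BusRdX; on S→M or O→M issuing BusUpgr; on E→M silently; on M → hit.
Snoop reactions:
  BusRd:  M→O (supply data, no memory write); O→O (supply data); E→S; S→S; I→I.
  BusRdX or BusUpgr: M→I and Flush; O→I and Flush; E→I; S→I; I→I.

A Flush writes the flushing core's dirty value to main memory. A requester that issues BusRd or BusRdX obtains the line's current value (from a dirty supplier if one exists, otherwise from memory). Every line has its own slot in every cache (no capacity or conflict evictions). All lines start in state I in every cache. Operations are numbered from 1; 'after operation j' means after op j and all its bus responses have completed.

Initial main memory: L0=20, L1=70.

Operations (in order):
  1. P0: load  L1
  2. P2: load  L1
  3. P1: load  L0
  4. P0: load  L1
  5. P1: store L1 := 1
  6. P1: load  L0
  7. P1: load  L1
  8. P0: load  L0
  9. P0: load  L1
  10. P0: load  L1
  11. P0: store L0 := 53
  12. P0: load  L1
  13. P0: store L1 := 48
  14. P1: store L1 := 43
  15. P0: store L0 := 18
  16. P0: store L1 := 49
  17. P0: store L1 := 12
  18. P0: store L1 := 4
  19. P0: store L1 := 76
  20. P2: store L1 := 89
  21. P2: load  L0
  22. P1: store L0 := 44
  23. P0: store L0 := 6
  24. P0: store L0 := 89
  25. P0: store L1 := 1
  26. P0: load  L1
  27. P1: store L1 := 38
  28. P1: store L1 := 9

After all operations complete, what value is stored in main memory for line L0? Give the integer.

  op1 P0: load  L1 → E/I/I on L1; bus BusRd; mem=70
  op2 P2: load  L1 → S/I/S on L1; bus BusRd; mem=70
  op3 P1: load  L0 → I/E/I on L0; bus BusRd; mem=20
  op4 P0: load  L1 → S/I/S on L1; bus (none); mem=70
  op5 P1: store L1 := 1 → I/M/I on L1; bus BusRdX; mem=70
  op6 P1: load  L0 → I/E/I on L0; bus (none); mem=20
  op7 P1: load  L1 → I/M/I on L1; bus (none); mem=70
  op8 P0: load  L0 → S/S/I on L0; bus BusRd; mem=20
  op9 P0: load  L1 → S/O/I on L1; bus BusRd; mem=70
  op10 P0: load  L1 → S/O/I on L1; bus (none); mem=70
  op11 P0: store L0 := 53 → M/I/I on L0; bus BusUpgr; mem=20
  op12 P0: load  L1 → S/O/I on L1; bus (none); mem=70
  op13 P0: store L1 := 48 → M/I/I on L1; bus BusUpgr Flush; mem=1
  op14 P1: store L1 := 43 → I/M/I on L1; bus BusRdX Flush; mem=48
  op15 P0: store L0 := 18 → M/I/I on L0; bus (none); mem=20
  op16 P0: store L1 := 49 → M/I/I on L1; bus BusRdX Flush; mem=43
  op17 P0: store L1 := 12 → M/I/I on L1; bus (none); mem=43
  op18 P0: store L1 := 4 → M/I/I on L1; bus (none); mem=43
  op19 P0: store L1 := 76 → M/I/I on L1; bus (none); mem=43
  op20 P2: store L1 := 89 → I/I/M on L1; bus BusRdX Flush; mem=76
  op21 P2: load  L0 → O/I/S on L0; bus BusRd; mem=20
  op22 P1: store L0 := 44 → I/M/I on L0; bus BusRdX Flush; mem=18
  op23 P0: store L0 := 6 → M/I/I on L0; bus BusRdX Flush; mem=44
  op24 P0: store L0 := 89 → M/I/I on L0; bus (none); mem=44
  op25 P0: store L1 := 1 → M/I/I on L1; bus BusRdX Flush; mem=89
  op26 P0: load  L1 → M/I/I on L1; bus (none); mem=89
  op27 P1: store L1 := 38 → I/M/I on L1; bus BusRdX Flush; mem=1
  op28 P1: store L1 := 9 → I/M/I on L1; bus (none); mem=1

memory[L0] = 44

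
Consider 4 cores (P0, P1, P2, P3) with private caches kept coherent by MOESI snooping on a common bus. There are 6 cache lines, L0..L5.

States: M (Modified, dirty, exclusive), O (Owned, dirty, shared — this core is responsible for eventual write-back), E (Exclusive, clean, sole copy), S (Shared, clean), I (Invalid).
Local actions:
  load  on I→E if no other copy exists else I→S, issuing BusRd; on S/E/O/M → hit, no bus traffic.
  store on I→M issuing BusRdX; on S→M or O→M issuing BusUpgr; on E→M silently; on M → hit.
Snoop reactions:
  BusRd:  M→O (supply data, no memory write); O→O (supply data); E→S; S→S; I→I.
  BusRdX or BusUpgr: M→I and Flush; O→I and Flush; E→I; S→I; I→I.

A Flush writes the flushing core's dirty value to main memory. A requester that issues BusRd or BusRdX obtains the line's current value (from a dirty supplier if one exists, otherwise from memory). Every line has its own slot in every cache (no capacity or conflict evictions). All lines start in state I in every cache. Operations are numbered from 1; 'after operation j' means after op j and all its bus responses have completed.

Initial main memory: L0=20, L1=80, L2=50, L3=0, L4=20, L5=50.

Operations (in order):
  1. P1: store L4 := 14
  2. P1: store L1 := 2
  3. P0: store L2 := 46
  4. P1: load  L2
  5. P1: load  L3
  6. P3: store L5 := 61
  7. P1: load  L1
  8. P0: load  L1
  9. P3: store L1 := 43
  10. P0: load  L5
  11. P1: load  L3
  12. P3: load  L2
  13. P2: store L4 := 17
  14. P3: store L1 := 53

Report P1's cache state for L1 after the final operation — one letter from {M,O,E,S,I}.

[1] P1: store L4 := 14 | P0:I, P1:M(14), P2:I, P3:I | bus: BusRdX
[2] P1: store L1 := 2 | P0:I, P1:M(2), P2:I, P3:I | bus: BusRdX
[3] P0: store L2 := 46 | P0:M(46), P1:I, P2:I, P3:I | bus: BusRdX
[4] P1: load  L2 | P0:O(46), P1:S(46), P2:I, P3:I | bus: BusRd
[5] P1: load  L3 | P0:I, P1:E(0), P2:I, P3:I | bus: BusRd
[6] P3: store L5 := 61 | P0:I, P1:I, P2:I, P3:M(61) | bus: BusRdX
[7] P1: load  L1 | P0:I, P1:M(2), P2:I, P3:I | bus: none
[8] P0: load  L1 | P0:S(2), P1:O(2), P2:I, P3:I | bus: BusRd
[9] P3: store L1 := 43 | P0:I, P1:I, P2:I, P3:M(43) | bus: BusRdX,Flush
[10] P0: load  L5 | P0:S(61), P1:I, P2:I, P3:O(61) | bus: BusRd
[11] P1: load  L3 | P0:I, P1:E(0), P2:I, P3:I | bus: none
[12] P3: load  L2 | P0:O(46), P1:S(46), P2:I, P3:S(46) | bus: BusRd
[13] P2: store L4 := 17 | P0:I, P1:I, P2:M(17), P3:I | bus: BusRdX,Flush
[14] P3: store L1 := 53 | P0:I, P1:I, P2:I, P3:M(53) | bus: none

state = I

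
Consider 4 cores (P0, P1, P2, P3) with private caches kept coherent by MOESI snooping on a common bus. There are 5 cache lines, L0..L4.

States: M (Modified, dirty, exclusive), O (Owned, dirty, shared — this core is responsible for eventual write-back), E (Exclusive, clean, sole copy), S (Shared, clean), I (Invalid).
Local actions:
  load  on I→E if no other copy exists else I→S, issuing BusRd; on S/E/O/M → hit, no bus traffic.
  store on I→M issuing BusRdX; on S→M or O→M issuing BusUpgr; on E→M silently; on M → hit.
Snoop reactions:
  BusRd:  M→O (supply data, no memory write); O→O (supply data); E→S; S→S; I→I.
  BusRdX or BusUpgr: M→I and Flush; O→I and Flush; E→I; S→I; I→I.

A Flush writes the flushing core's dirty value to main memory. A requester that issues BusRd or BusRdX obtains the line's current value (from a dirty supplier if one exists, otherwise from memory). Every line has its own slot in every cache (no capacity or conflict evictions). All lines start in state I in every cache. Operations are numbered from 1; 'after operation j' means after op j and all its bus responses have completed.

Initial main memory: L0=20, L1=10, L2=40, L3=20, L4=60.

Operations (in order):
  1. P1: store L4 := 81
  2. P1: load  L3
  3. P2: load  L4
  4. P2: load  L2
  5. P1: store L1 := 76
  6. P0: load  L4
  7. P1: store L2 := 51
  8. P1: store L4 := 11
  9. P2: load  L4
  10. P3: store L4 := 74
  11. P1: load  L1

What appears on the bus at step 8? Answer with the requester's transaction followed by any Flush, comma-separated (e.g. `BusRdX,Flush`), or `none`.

[1] P1: store L4 := 81 | P0:I, P1:M(81), P2:I, P3:I | bus: BusRdX
[2] P1: load  L3 | P0:I, P1:E(20), P2:I, P3:I | bus: BusRd
[3] P2: load  L4 | P0:I, P1:O(81), P2:S(81), P3:I | bus: BusRd
[4] P2: load  L2 | P0:I, P1:I, P2:E(40), P3:I | bus: BusRd
[5] P1: store L1 := 76 | P0:I, P1:M(76), P2:I, P3:I | bus: BusRdX
[6] P0: load  L4 | P0:S(81), P1:O(81), P2:S(81), P3:I | bus: BusRd
[7] P1: store L2 := 51 | P0:I, P1:M(51), P2:I, P3:I | bus: BusRdX
[8] P1: store L4 := 11 | P0:I, P1:M(11), P2:I, P3:I | bus: BusUpgr
[9] P2: load  L4 | P0:I, P1:O(11), P2:S(11), P3:I | bus: BusRd
[10] P3: store L4 := 74 | P0:I, P1:I, P2:I, P3:M(74) | bus: BusRdX,Flush
[11] P1: load  L1 | P0:I, P1:M(76), P2:I, P3:I | bus: none

bus = BusUpgr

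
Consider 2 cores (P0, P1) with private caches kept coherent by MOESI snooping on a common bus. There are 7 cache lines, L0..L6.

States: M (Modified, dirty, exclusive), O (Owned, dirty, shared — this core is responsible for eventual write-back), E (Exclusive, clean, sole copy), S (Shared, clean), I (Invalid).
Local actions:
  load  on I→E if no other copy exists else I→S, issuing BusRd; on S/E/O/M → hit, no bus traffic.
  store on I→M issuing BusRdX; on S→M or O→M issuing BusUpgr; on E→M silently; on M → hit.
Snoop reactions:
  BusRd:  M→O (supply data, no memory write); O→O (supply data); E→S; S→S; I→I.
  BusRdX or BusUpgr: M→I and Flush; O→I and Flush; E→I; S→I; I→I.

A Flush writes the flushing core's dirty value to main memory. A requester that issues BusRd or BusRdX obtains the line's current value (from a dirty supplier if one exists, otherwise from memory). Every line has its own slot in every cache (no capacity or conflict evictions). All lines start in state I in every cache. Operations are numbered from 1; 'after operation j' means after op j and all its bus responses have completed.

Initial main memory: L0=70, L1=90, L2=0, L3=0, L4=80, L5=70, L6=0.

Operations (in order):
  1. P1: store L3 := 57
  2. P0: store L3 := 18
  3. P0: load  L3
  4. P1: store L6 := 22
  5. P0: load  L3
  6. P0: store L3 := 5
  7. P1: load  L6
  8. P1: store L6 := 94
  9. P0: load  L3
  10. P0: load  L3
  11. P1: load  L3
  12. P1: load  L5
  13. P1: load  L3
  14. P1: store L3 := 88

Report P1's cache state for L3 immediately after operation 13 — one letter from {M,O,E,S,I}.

state = S

[1] P1: store L3 := 57 | P0:I, P1:M(57) | bus: BusRdX
[2] P0: store L3 := 18 | P0:M(18), P1:I | bus: BusRdX,Flush
[3] P0: load  L3 | P0:M(18), P1:I | bus: none
[4] P1: store L6 := 22 | P0:I, P1:M(22) | bus: BusRdX
[5] P0: load  L3 | P0:M(18), P1:I | bus: none
[6] P0: store L3 := 5 | P0:M(5), P1:I | bus: none
[7] P1: load  L6 | P0:I, P1:M(22) | bus: none
[8] P1: store L6 := 94 | P0:I, P1:M(94) | bus: none
[9] P0: load  L3 | P0:M(5), P1:I | bus: none
[10] P0: load  L3 | P0:M(5), P1:I | bus: none
[11] P1: load  L3 | P0:O(5), P1:S(5) | bus: BusRd
[12] P1: load  L5 | P0:I, P1:E(70) | bus: BusRd
[13] P1: load  L3 | P0:O(5), P1:S(5) | bus: none
[14] P1: store L3 := 88 | P0:I, P1:M(88) | bus: BusUpgr,Flush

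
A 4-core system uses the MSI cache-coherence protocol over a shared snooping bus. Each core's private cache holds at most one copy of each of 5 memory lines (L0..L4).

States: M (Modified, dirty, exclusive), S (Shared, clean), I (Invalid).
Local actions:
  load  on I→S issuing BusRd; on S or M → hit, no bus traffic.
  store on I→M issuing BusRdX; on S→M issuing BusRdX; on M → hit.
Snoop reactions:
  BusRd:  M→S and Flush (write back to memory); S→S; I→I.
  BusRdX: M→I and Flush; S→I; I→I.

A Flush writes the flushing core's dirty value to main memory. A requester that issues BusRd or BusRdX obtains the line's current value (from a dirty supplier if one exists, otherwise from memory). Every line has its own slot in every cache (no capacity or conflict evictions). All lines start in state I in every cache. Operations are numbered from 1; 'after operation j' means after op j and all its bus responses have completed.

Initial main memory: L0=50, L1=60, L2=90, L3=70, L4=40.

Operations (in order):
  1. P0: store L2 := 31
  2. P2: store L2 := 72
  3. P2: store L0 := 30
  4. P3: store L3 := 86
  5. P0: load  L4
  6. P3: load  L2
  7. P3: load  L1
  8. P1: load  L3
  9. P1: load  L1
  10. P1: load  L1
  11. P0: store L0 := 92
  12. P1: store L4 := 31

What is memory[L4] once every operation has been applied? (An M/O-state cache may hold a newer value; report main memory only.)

step 1: P0: store L2 := 31  ⟶  MIII  (L2)  txn=BusRdX  M[L2]=90
step 2: P2: store L2 := 72  ⟶  IIMI  (L2)  txn=BusRdX+Flush  M[L2]=31
step 3: P2: store L0 := 30  ⟶  IIMI  (L0)  txn=BusRdX  M[L0]=50
step 4: P3: store L3 := 86  ⟶  IIIM  (L3)  txn=BusRdX  M[L3]=70
step 5: P0: load  L4  ⟶  SIII  (L4)  txn=BusRd  M[L4]=40
step 6: P3: load  L2  ⟶  IISS  (L2)  txn=BusRd+Flush  M[L2]=72
step 7: P3: load  L1  ⟶  IIIS  (L1)  txn=BusRd  M[L1]=60
step 8: P1: load  L3  ⟶  ISIS  (L3)  txn=BusRd+Flush  M[L3]=86
step 9: P1: load  L1  ⟶  ISIS  (L1)  txn=BusRd  M[L1]=60
step 10: P1: load  L1  ⟶  ISIS  (L1)  txn=∅  M[L1]=60
step 11: P0: store L0 := 92  ⟶  MIII  (L0)  txn=BusRdX+Flush  M[L0]=30
step 12: P1: store L4 := 31  ⟶  IMII  (L4)  txn=BusRdX  M[L4]=40

memory[L4] = 40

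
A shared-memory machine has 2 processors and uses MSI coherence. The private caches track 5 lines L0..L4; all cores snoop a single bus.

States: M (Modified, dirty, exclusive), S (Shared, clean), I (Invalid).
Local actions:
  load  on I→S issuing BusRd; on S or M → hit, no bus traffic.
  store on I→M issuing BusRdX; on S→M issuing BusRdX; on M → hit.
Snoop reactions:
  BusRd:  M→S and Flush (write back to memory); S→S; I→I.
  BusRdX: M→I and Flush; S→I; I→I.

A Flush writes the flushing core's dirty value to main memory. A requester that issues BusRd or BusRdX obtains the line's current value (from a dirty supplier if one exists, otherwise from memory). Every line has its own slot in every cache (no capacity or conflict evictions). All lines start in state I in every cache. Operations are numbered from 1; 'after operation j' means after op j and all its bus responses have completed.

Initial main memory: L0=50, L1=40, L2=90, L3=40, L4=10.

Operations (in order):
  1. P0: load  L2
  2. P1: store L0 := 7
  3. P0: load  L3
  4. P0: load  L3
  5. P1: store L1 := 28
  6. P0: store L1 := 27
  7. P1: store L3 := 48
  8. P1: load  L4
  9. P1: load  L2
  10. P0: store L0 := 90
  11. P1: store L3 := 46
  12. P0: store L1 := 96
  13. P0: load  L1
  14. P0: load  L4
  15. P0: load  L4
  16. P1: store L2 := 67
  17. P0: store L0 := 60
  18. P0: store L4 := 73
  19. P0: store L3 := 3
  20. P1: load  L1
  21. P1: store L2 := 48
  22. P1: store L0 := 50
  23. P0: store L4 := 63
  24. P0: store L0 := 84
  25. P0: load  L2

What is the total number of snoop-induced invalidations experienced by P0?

[1] P0: load  L2 | P0:S(90), P1:I | bus: BusRd
[2] P1: store L0 := 7 | P0:I, P1:M(7) | bus: BusRdX
[3] P0: load  L3 | P0:S(40), P1:I | bus: BusRd
[4] P0: load  L3 | P0:S(40), P1:I | bus: none
[5] P1: store L1 := 28 | P0:I, P1:M(28) | bus: BusRdX
[6] P0: store L1 := 27 | P0:M(27), P1:I | bus: BusRdX,Flush
[7] P1: store L3 := 48 | P0:I, P1:M(48) | bus: BusRdX
[8] P1: load  L4 | P0:I, P1:S(10) | bus: BusRd
[9] P1: load  L2 | P0:S(90), P1:S(90) | bus: BusRd
[10] P0: store L0 := 90 | P0:M(90), P1:I | bus: BusRdX,Flush
[11] P1: store L3 := 46 | P0:I, P1:M(46) | bus: none
[12] P0: store L1 := 96 | P0:M(96), P1:I | bus: none
[13] P0: load  L1 | P0:M(96), P1:I | bus: none
[14] P0: load  L4 | P0:S(10), P1:S(10) | bus: BusRd
[15] P0: load  L4 | P0:S(10), P1:S(10) | bus: none
[16] P1: store L2 := 67 | P0:I, P1:M(67) | bus: BusRdX
[17] P0: store L0 := 60 | P0:M(60), P1:I | bus: none
[18] P0: store L4 := 73 | P0:M(73), P1:I | bus: BusRdX
[19] P0: store L3 := 3 | P0:M(3), P1:I | bus: BusRdX,Flush
[20] P1: load  L1 | P0:S(96), P1:S(96) | bus: BusRd,Flush
[21] P1: store L2 := 48 | P0:I, P1:M(48) | bus: none
[22] P1: store L0 := 50 | P0:I, P1:M(50) | bus: BusRdX,Flush
[23] P0: store L4 := 63 | P0:M(63), P1:I | bus: none
[24] P0: store L0 := 84 | P0:M(84), P1:I | bus: BusRdX,Flush
[25] P0: load  L2 | P0:S(48), P1:S(48) | bus: BusRd,Flush

invalidations = 3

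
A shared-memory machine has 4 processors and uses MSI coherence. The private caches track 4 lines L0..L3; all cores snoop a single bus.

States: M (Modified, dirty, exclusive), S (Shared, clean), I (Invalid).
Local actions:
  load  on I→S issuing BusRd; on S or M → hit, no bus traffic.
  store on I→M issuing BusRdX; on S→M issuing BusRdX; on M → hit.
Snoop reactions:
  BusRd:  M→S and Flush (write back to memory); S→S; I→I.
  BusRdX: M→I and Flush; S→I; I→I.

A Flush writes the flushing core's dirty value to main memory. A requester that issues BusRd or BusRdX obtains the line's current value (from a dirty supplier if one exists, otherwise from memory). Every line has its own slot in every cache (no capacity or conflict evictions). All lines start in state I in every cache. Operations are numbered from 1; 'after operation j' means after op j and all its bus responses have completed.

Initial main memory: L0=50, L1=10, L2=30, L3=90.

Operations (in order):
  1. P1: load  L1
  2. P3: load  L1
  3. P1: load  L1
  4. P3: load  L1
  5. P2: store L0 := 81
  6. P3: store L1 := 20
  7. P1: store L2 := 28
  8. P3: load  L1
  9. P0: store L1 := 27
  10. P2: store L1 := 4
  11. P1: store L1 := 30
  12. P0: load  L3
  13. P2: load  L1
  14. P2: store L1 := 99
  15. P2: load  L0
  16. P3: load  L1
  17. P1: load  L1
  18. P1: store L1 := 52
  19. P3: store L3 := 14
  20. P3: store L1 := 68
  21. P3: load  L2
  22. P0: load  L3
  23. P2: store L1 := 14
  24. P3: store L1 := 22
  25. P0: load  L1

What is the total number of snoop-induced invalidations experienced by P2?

[1] P1: load  L1 | P0:I, P1:S(10), P2:I, P3:I | bus: BusRd
[2] P3: load  L1 | P0:I, P1:S(10), P2:I, P3:S(10) | bus: BusRd
[3] P1: load  L1 | P0:I, P1:S(10), P2:I, P3:S(10) | bus: none
[4] P3: load  L1 | P0:I, P1:S(10), P2:I, P3:S(10) | bus: none
[5] P2: store L0 := 81 | P0:I, P1:I, P2:M(81), P3:I | bus: BusRdX
[6] P3: store L1 := 20 | P0:I, P1:I, P2:I, P3:M(20) | bus: BusRdX
[7] P1: store L2 := 28 | P0:I, P1:M(28), P2:I, P3:I | bus: BusRdX
[8] P3: load  L1 | P0:I, P1:I, P2:I, P3:M(20) | bus: none
[9] P0: store L1 := 27 | P0:M(27), P1:I, P2:I, P3:I | bus: BusRdX,Flush
[10] P2: store L1 := 4 | P0:I, P1:I, P2:M(4), P3:I | bus: BusRdX,Flush
[11] P1: store L1 := 30 | P0:I, P1:M(30), P2:I, P3:I | bus: BusRdX,Flush
[12] P0: load  L3 | P0:S(90), P1:I, P2:I, P3:I | bus: BusRd
[13] P2: load  L1 | P0:I, P1:S(30), P2:S(30), P3:I | bus: BusRd,Flush
[14] P2: store L1 := 99 | P0:I, P1:I, P2:M(99), P3:I | bus: BusRdX
[15] P2: load  L0 | P0:I, P1:I, P2:M(81), P3:I | bus: none
[16] P3: load  L1 | P0:I, P1:I, P2:S(99), P3:S(99) | bus: BusRd,Flush
[17] P1: load  L1 | P0:I, P1:S(99), P2:S(99), P3:S(99) | bus: BusRd
[18] P1: store L1 := 52 | P0:I, P1:M(52), P2:I, P3:I | bus: BusRdX
[19] P3: store L3 := 14 | P0:I, P1:I, P2:I, P3:M(14) | bus: BusRdX
[20] P3: store L1 := 68 | P0:I, P1:I, P2:I, P3:M(68) | bus: BusRdX,Flush
[21] P3: load  L2 | P0:I, P1:S(28), P2:I, P3:S(28) | bus: BusRd,Flush
[22] P0: load  L3 | P0:S(14), P1:I, P2:I, P3:S(14) | bus: BusRd,Flush
[23] P2: store L1 := 14 | P0:I, P1:I, P2:M(14), P3:I | bus: BusRdX,Flush
[24] P3: store L1 := 22 | P0:I, P1:I, P2:I, P3:M(22) | bus: BusRdX,Flush
[25] P0: load  L1 | P0:S(22), P1:I, P2:I, P3:S(22) | bus: BusRd,Flush

invalidations = 3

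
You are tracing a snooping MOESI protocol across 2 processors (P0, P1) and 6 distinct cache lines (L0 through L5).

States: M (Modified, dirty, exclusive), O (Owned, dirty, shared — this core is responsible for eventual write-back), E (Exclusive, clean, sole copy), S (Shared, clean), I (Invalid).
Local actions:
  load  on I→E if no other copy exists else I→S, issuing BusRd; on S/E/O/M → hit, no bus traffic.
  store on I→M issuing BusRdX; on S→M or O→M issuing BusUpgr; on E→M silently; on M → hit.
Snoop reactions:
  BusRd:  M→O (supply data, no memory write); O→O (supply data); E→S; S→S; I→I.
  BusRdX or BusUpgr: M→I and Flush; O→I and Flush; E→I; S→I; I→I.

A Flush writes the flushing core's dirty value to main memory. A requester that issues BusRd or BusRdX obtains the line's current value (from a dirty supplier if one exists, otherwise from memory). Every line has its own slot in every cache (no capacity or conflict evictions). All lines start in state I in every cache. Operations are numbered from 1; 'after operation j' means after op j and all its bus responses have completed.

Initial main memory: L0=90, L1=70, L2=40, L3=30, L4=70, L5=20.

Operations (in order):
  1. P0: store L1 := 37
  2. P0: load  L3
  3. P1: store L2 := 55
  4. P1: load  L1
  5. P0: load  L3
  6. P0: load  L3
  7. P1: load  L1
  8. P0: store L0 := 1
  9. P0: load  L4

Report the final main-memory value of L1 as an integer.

memory[L1] = 70

step 1: P0: store L1 := 37  ⟶  MI  (L1)  txn=BusRdX  M[L1]=70
step 2: P0: load  L3  ⟶  EI  (L3)  txn=BusRd  M[L3]=30
step 3: P1: store L2 := 55  ⟶  IM  (L2)  txn=BusRdX  M[L2]=40
step 4: P1: load  L1  ⟶  OS  (L1)  txn=BusRd  M[L1]=70
step 5: P0: load  L3  ⟶  EI  (L3)  txn=∅  M[L3]=30
step 6: P0: load  L3  ⟶  EI  (L3)  txn=∅  M[L3]=30
step 7: P1: load  L1  ⟶  OS  (L1)  txn=∅  M[L1]=70
step 8: P0: store L0 := 1  ⟶  MI  (L0)  txn=BusRdX  M[L0]=90
step 9: P0: load  L4  ⟶  EI  (L4)  txn=BusRd  M[L4]=70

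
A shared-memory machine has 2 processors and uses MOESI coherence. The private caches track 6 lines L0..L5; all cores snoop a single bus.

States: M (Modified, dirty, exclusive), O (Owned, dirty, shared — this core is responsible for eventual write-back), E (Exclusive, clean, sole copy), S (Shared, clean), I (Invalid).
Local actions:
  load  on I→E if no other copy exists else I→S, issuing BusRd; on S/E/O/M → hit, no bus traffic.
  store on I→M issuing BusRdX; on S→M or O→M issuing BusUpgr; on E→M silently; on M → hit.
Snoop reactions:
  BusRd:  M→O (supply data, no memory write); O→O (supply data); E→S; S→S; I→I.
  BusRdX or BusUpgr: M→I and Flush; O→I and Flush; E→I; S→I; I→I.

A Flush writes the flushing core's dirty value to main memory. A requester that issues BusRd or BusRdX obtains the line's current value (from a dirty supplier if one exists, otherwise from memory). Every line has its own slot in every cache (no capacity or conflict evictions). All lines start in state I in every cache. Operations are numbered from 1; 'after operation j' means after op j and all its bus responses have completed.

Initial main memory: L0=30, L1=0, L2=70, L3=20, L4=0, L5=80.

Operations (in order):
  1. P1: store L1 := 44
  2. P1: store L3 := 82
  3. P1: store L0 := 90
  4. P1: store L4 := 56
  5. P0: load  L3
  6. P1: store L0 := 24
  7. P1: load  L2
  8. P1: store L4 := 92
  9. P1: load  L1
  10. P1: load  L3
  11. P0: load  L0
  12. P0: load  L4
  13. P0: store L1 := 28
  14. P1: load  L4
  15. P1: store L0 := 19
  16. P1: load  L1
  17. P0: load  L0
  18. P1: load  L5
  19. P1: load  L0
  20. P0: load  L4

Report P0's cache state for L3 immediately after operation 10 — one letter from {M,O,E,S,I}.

1. P1: store L1 := 44  bus=[BusRdX]  L1: P0=I P1=M  mem[L1]=0
2. P1: store L3 := 82  bus=[BusRdX]  L3: P0=I P1=M  mem[L3]=20
3. P1: store L0 := 90  bus=[BusRdX]  L0: P0=I P1=M  mem[L0]=30
4. P1: store L4 := 56  bus=[BusRdX]  L4: P0=I P1=M  mem[L4]=0
5. P0: load  L3  bus=[BusRd]  L3: P0=S P1=O  mem[L3]=20
6. P1: store L0 := 24  bus=[-]  L0: P0=I P1=M  mem[L0]=30
7. P1: load  L2  bus=[BusRd]  L2: P0=I P1=E  mem[L2]=70
8. P1: store L4 := 92  bus=[-]  L4: P0=I P1=M  mem[L4]=0
9. P1: load  L1  bus=[-]  L1: P0=I P1=M  mem[L1]=0
10. P1: load  L3  bus=[-]  L3: P0=S P1=O  mem[L3]=20
11. P0: load  L0  bus=[BusRd]  L0: P0=S P1=O  mem[L0]=30
12. P0: load  L4  bus=[BusRd]  L4: P0=S P1=O  mem[L4]=0
13. P0: store L1 := 28  bus=[BusRdX,Flush]  L1: P0=M P1=I  mem[L1]=44
14. P1: load  L4  bus=[-]  L4: P0=S P1=O  mem[L4]=0
15. P1: store L0 := 19  bus=[BusUpgr]  L0: P0=I P1=M  mem[L0]=30
16. P1: load  L1  bus=[BusRd]  L1: P0=O P1=S  mem[L1]=44
17. P0: load  L0  bus=[BusRd]  L0: P0=S P1=O  mem[L0]=30
18. P1: load  L5  bus=[BusRd]  L5: P0=I P1=E  mem[L5]=80
19. P1: load  L0  bus=[-]  L0: P0=S P1=O  mem[L0]=30
20. P0: load  L4  bus=[-]  L4: P0=S P1=O  mem[L4]=0

state = S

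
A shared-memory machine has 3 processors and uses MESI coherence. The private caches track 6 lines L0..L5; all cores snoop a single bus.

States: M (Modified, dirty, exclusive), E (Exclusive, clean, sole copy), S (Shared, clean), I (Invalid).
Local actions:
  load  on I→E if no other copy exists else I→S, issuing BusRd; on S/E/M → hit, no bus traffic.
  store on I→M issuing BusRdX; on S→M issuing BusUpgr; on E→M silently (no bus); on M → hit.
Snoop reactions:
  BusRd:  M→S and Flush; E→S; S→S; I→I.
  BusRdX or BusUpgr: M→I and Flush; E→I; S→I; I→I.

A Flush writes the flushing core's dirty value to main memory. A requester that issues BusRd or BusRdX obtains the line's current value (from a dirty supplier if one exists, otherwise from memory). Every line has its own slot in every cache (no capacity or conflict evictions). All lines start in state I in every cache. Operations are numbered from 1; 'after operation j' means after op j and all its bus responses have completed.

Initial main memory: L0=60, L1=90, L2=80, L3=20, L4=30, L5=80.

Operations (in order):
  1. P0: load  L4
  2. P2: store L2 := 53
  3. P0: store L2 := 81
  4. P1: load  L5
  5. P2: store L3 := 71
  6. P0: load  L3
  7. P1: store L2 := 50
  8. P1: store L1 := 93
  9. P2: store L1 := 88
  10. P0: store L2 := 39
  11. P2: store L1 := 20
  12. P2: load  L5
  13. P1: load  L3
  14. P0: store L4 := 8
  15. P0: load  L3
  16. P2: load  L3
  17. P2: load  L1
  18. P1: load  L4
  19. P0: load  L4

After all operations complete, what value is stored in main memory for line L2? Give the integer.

memory[L2] = 50

  op1 P0: load  L4 → E/I/I on L4; bus BusRd; mem=30
  op2 P2: store L2 := 53 → I/I/M on L2; bus BusRdX; mem=80
  op3 P0: store L2 := 81 → M/I/I on L2; bus BusRdX Flush; mem=53
  op4 P1: load  L5 → I/E/I on L5; bus BusRd; mem=80
  op5 P2: store L3 := 71 → I/I/M on L3; bus BusRdX; mem=20
  op6 P0: load  L3 → S/I/S on L3; bus BusRd Flush; mem=71
  op7 P1: store L2 := 50 → I/M/I on L2; bus BusRdX Flush; mem=81
  op8 P1: store L1 := 93 → I/M/I on L1; bus BusRdX; mem=90
  op9 P2: store L1 := 88 → I/I/M on L1; bus BusRdX Flush; mem=93
  op10 P0: store L2 := 39 → M/I/I on L2; bus BusRdX Flush; mem=50
  op11 P2: store L1 := 20 → I/I/M on L1; bus (none); mem=93
  op12 P2: load  L5 → I/S/S on L5; bus BusRd; mem=80
  op13 P1: load  L3 → S/S/S on L3; bus BusRd; mem=71
  op14 P0: store L4 := 8 → M/I/I on L4; bus (none); mem=30
  op15 P0: load  L3 → S/S/S on L3; bus (none); mem=71
  op16 P2: load  L3 → S/S/S on L3; bus (none); mem=71
  op17 P2: load  L1 → I/I/M on L1; bus (none); mem=93
  op18 P1: load  L4 → S/S/I on L4; bus BusRd Flush; mem=8
  op19 P0: load  L4 → S/S/I on L4; bus (none); mem=8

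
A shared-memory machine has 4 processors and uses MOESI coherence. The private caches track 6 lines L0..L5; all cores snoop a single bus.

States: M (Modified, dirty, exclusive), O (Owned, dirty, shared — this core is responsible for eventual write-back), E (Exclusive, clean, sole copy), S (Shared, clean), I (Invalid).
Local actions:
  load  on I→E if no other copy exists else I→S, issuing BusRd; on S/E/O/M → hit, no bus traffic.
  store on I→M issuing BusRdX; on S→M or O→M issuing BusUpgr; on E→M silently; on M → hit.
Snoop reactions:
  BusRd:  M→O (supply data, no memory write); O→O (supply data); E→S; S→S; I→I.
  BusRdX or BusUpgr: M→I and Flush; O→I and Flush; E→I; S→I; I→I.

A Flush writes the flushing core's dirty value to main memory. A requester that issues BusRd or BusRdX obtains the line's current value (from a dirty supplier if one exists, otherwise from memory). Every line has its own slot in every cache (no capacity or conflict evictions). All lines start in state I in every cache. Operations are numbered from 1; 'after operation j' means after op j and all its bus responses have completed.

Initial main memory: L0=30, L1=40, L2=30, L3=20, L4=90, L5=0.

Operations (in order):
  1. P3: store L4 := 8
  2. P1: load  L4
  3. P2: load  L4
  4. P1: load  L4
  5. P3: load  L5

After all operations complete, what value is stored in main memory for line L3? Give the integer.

[1] P3: store L4 := 8 | P0:I, P1:I, P2:I, P3:M(8) | bus: BusRdX
[2] P1: load  L4 | P0:I, P1:S(8), P2:I, P3:O(8) | bus: BusRd
[3] P2: load  L4 | P0:I, P1:S(8), P2:S(8), P3:O(8) | bus: BusRd
[4] P1: load  L4 | P0:I, P1:S(8), P2:S(8), P3:O(8) | bus: none
[5] P3: load  L5 | P0:I, P1:I, P2:I, P3:E(0) | bus: BusRd

memory[L3] = 20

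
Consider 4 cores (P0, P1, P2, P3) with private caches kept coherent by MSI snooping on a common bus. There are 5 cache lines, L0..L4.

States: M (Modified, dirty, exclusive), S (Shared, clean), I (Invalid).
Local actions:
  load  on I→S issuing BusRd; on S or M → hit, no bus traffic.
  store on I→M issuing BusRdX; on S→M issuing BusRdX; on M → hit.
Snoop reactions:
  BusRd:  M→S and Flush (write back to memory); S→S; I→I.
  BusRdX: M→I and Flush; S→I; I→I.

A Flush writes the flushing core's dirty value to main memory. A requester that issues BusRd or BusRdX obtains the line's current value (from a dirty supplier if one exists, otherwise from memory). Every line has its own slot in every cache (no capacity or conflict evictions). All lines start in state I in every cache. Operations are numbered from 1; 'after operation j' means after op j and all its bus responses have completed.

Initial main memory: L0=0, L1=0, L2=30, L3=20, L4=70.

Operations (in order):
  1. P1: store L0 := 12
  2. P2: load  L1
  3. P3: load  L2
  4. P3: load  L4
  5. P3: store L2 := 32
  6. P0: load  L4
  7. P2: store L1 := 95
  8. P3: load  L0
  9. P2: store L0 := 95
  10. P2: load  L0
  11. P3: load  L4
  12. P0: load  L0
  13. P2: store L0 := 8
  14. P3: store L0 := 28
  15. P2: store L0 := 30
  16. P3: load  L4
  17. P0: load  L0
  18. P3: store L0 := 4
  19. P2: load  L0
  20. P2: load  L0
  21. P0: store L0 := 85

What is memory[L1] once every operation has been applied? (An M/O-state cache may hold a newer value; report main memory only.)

[1] P1: store L0 := 12 | P0:I, P1:M(12), P2:I, P3:I | bus: BusRdX
[2] P2: load  L1 | P0:I, P1:I, P2:S(0), P3:I | bus: BusRd
[3] P3: load  L2 | P0:I, P1:I, P2:I, P3:S(30) | bus: BusRd
[4] P3: load  L4 | P0:I, P1:I, P2:I, P3:S(70) | bus: BusRd
[5] P3: store L2 := 32 | P0:I, P1:I, P2:I, P3:M(32) | bus: BusRdX
[6] P0: load  L4 | P0:S(70), P1:I, P2:I, P3:S(70) | bus: BusRd
[7] P2: store L1 := 95 | P0:I, P1:I, P2:M(95), P3:I | bus: BusRdX
[8] P3: load  L0 | P0:I, P1:S(12), P2:I, P3:S(12) | bus: BusRd,Flush
[9] P2: store L0 := 95 | P0:I, P1:I, P2:M(95), P3:I | bus: BusRdX
[10] P2: load  L0 | P0:I, P1:I, P2:M(95), P3:I | bus: none
[11] P3: load  L4 | P0:S(70), P1:I, P2:I, P3:S(70) | bus: none
[12] P0: load  L0 | P0:S(95), P1:I, P2:S(95), P3:I | bus: BusRd,Flush
[13] P2: store L0 := 8 | P0:I, P1:I, P2:M(8), P3:I | bus: BusRdX
[14] P3: store L0 := 28 | P0:I, P1:I, P2:I, P3:M(28) | bus: BusRdX,Flush
[15] P2: store L0 := 30 | P0:I, P1:I, P2:M(30), P3:I | bus: BusRdX,Flush
[16] P3: load  L4 | P0:S(70), P1:I, P2:I, P3:S(70) | bus: none
[17] P0: load  L0 | P0:S(30), P1:I, P2:S(30), P3:I | bus: BusRd,Flush
[18] P3: store L0 := 4 | P0:I, P1:I, P2:I, P3:M(4) | bus: BusRdX
[19] P2: load  L0 | P0:I, P1:I, P2:S(4), P3:S(4) | bus: BusRd,Flush
[20] P2: load  L0 | P0:I, P1:I, P2:S(4), P3:S(4) | bus: none
[21] P0: store L0 := 85 | P0:M(85), P1:I, P2:I, P3:I | bus: BusRdX

memory[L1] = 0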